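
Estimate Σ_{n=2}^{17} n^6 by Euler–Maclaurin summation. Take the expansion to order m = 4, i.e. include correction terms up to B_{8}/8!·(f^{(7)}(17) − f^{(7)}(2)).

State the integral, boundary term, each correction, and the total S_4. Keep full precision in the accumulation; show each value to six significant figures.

Integral: ∫_2^17 x^6 dx = 5.86198e+07.
Endpoint term: (f(2) + f(17))/2 = (64.0000 + 2.41376e+07)/2 = 1.20688e+07.
Integral + boundary = 7.06886e+07.
k=1: B_{2}/(2)! × [f^{(1)}(17) − f^{(1)}(2)] = 1/12 × (8.51914e+06 − 192.000) = 709912.
Running total after k=1: 7.13985e+07.
k=2: B_{4}/(4)! × [f^{(3)}(17) − f^{(3)}(2)] = −1/720 × (589560 − 960.000) = -817.500.
Running total after k=2: 7.13977e+07.
k=3: B_{6}/(6)! × [f^{(5)}(17) − f^{(5)}(2)] = 1/30240 × (12240.0 − 1440.00) = 0.357143.
Running total after k=3: 7.13977e+07.
k=4: B_{8}/(8)! × [f^{(7)}(17) − f^{(7)}(2)] = −1/1209600 × (0.00000 − 0.00000) = 0.00000.

S_4 ≈ 7.13977e+07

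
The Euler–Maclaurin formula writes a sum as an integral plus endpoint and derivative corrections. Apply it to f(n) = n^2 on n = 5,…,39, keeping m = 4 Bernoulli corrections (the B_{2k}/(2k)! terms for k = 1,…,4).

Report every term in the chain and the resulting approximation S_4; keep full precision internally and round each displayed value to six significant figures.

S_4 ≈ 20510.0

The integral term ∫_5^39 x^2 dx = 19731.3.
½[f(5) + f(39)] = ½[25.0000 + 1521.00] = 773.000.
Integral + boundary = 20504.3.
Order-1 term: 1/12 · (78.0000 − 10.0000) = 5.66667.
Partial sum through k=1: 20510.0.
Order-2 term: −1/720 · (0.00000 − 0.00000) = 0.00000.
Partial sum through k=2: 20510.0.
Order-3 term: 1/30240 · (0.00000 − 0.00000) = 0.00000.
Partial sum through k=3: 20510.0.
Order-4 term: −1/1209600 · (0.00000 − 0.00000) = 0.00000.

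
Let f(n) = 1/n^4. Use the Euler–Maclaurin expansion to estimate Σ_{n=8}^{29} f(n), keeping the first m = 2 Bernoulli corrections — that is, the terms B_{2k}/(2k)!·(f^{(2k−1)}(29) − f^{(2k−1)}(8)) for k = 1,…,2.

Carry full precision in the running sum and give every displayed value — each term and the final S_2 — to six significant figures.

S_2 ≈ 0.000770228

∫_8^29 1/x^4 dx evaluates to 0.000637374.
Boundary: ½(f(8) + f(29)) = ½(0.000244141 + 1.41387e-06) = 0.000122777.
Integral + boundary = 0.000760152.
Order-1 term: 1/12 · (-1.95016e-07 − (-0.000122070)) = 1.01563e-05.
After k=1: 0.000770308.
Order-2 term: −1/720 · (-6.95657e-09 − (-5.72205e-05)) = -7.94632e-08.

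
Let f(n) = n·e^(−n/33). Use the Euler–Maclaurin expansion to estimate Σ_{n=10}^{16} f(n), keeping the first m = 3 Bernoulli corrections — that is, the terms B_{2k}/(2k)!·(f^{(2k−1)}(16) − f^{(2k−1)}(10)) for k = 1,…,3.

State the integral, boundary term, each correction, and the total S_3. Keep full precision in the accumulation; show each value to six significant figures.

Integral: ∫_10^16 x·e^(−x/33) dx = 52.3071.
Endpoint term: (f(10) + f(16))/2 = (7.38577 + 9.85265)/2 = 8.61921.
Running total after boundary: 60.9263.
Correction k=1: B_{2}/2! · (f^{(1)}(16) − f^{(1)}(10)) = 1/12 · (0.317225 − 0.514766) = -0.0164617.
Running total after k=1: 60.9099.
Correction k=2: B_{4}/4! · (f^{(3)}(16) − f^{(3)}(10)) = −1/720 · (0.00142223 − 0.00182913) = 5.65137e-07.
Running total after k=2: 60.9099.
Correction k=3: B_{6}/6! · (f^{(5)}(16) − f^{(5)}(10)) = 1/30240 · (2.34450e-06 − 2.92521e-06) = -1.92036e-11.

S_3 ≈ 60.9099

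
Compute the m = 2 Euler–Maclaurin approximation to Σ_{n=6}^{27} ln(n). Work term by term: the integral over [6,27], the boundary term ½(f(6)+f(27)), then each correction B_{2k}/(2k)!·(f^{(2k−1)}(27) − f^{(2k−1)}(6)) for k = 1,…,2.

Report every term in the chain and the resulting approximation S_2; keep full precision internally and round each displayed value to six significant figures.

S_2 ≈ 59.7700

The integral term ∫_6^27 ln(x) dx = 57.2370.
Endpoint term: (f(6) + f(27))/2 = (1.79176 + 3.29584)/2 = 2.54380.
Integral + boundary = 59.7808.
Order-1 term: 1/12 · (0.0370370 − 0.166667) = -0.0108025.
Running total after k=1: 59.7700.
Order-2 term: −1/720 · (0.000101611 − 0.00925926) = 1.27190e-05.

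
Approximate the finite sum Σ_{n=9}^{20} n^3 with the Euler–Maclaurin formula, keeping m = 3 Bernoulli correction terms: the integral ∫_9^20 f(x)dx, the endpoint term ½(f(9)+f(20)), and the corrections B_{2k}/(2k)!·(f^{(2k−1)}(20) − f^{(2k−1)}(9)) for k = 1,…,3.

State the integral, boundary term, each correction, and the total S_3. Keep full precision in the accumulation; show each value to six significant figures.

Integral: ∫_9^20 x^3 dx = 38359.8.
Endpoint term: (f(9) + f(20))/2 = (729.000 + 8000.00)/2 = 4364.50.
Integral + boundary = 42724.2.
Order-1 term: 1/12 · (1200.00 − 243.000) = 79.7500.
After k=1: 42804.0.
Order-2 term: −1/720 · (6.00000 − 6.00000) = 0.00000.
After k=2: 42804.0.
Order-3 term: 1/30240 · (0.00000 − 0.00000) = 0.00000.

S_3 ≈ 42804.0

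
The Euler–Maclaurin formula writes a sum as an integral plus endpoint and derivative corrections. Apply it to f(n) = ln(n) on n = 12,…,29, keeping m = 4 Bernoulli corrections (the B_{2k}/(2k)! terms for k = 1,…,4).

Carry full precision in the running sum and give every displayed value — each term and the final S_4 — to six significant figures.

∫_12^29 ln(x) dx evaluates to 50.8327.
½[f(12) + f(29)] = ½[2.48491 + 3.36730] = 2.92610.
So far: 53.7588.
Correction k=1: B_{2}/2! · (f^{(1)}(29) − f^{(1)}(12)) = 1/12 · (0.0344828 − 0.0833333) = -0.00407088.
Partial sum through k=1: 53.7547.
Correction k=2: B_{4}/4! · (f^{(3)}(29) − f^{(3)}(12)) = −1/720 · (8.20042e-05 − 0.00115741) = 1.49362e-06.
Partial sum through k=2: 53.7547.
Correction k=3: B_{6}/6! · (f^{(5)}(29) − f^{(5)}(12)) = 1/30240 · (1.17010e-06 − 9.64506e-05) = -3.15081e-09.
Partial sum through k=3: 53.7547.
Correction k=4: B_{8}/8! · (f^{(7)}(29) − f^{(7)}(12)) = −1/1209600 · (4.17394e-08 − 2.00939e-05) = 1.65775e-11.

S_4 ≈ 53.7547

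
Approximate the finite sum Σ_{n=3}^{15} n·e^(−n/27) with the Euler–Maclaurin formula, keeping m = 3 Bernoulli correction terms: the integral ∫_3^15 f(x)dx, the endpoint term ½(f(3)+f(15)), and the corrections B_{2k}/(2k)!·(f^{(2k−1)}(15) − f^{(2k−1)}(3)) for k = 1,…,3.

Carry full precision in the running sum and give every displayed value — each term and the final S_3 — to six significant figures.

S_3 ≈ 79.7838

∫_3^15 x·e^(−x/27) dx evaluates to 74.1835.
Boundary: ½(f(3) + f(15)) = ½(2.68452 + 8.60630) = 5.64541.
Running total after boundary: 79.8289.
Order-1 term: 1/12 · (0.255002 − 0.795413) = -0.0450343.
Running total after k=1: 79.7838.
Order-2 term: −1/720 · (0.00192388 − 0.00354608) = 2.25305e-06.
Running total after k=2: 79.7838.
Order-3 term: 1/30240 · (4.79830e-06 − 8.23190e-06) = -1.13545e-10.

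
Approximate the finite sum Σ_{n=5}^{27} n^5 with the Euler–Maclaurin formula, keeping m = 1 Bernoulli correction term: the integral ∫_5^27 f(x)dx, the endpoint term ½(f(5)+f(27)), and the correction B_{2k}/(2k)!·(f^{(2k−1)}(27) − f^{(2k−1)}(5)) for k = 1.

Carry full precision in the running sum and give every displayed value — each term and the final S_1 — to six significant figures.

∫_5^27 x^5 dx evaluates to 6.45675e+07.
Boundary: ½(f(5) + f(27)) = ½(3125.00 + 1.43489e+07) = 7.17602e+06.
Running total after boundary: 7.17435e+07.
Correction k=1: B_{2}/2! · (f^{(1)}(27) − f^{(1)}(5)) = 1/12 · (2.65720e+06 − 3125.00) = 221173.

S_1 ≈ 7.19647e+07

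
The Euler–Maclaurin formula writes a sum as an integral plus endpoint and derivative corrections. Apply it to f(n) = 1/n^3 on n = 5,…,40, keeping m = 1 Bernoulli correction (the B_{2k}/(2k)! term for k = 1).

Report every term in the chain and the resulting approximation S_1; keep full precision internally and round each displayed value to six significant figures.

S_1 ≈ 0.0240952

The integral term ∫_5^40 1/x^3 dx = 0.0196875.
Boundary: ½(f(5) + f(40)) = ½(0.00800000 + 1.56250e-05) = 0.00400781.
Integral + boundary = 0.0236953.
Correction k=1: B_{2}/2! · (f^{(1)}(40) − f^{(1)}(5)) = 1/12 · (-1.17187e-06 − (-0.00480000)) = 0.000399902.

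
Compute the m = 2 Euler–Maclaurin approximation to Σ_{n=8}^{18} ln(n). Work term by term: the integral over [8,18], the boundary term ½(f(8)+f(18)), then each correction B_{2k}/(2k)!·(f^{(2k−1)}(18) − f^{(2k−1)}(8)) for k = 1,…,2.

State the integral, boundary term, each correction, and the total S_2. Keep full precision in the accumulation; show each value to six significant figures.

S_2 ≈ 27.8703

The integral term ∫_8^18 ln(x) dx = 25.3912.
½[f(8) + f(18)] = ½[2.07944 + 2.89037] = 2.48491.
Integral + boundary = 27.8761.
k=1: B_{2}/(2)! × [f^{(1)}(18) − f^{(1)}(8)] = 1/12 × (0.0555556 − 0.125000) = -0.00578704.
Partial sum through k=1: 27.8703.
k=2: B_{4}/(4)! × [f^{(3)}(18) − f^{(3)}(8)] = −1/720 × (0.000342936 − 0.00390625) = 4.94905e-06.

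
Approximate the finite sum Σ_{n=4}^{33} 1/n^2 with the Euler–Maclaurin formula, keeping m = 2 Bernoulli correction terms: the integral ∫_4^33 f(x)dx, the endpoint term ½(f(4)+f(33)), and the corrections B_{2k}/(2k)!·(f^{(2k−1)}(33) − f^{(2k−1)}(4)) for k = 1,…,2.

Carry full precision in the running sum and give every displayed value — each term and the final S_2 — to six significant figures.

S_2 ≈ 0.253973

∫_4^33 1/x^2 dx evaluates to 0.219697.
Endpoint term: (f(4) + f(33))/2 = (0.0625000 + 0.000918274)/2 = 0.0317091.
Running total after boundary: 0.251406.
Correction k=1: B_{2}/2! · (f^{(1)}(33) − f^{(1)}(4)) = 1/12 · (-5.56529e-05 − (-0.0312500)) = 0.00259953.
Partial sum through k=1: 0.254006.
Correction k=2: B_{4}/4! · (f^{(3)}(33) − f^{(3)}(4)) = −1/720 · (-6.13256e-07 − (-0.0234375)) = -3.25512e-05.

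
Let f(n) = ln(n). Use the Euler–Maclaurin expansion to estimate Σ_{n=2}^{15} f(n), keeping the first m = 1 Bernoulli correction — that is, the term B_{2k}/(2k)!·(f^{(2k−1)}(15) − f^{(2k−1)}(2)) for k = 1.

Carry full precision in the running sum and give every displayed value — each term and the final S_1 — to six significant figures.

S_1 ≈ 27.8989

Integral: ∫_2^15 ln(x) dx = 26.2345.
Endpoint term: (f(2) + f(15))/2 = (0.693147 + 2.70805)/2 = 1.70060.
Running total after boundary: 27.9351.
Correction k=1: B_{2}/2! · (f^{(1)}(15) − f^{(1)}(2)) = 1/12 · (0.0666667 − 0.500000) = -0.0361111.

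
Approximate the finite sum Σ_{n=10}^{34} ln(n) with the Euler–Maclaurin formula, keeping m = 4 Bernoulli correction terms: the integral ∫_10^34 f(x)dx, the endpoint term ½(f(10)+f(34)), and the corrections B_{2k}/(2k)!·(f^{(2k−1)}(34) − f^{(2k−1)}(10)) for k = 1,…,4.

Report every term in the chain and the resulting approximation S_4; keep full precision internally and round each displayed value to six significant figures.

S_4 ≈ 75.7790

The integral term ∫_10^34 ln(x) dx = 72.8704.
Boundary: ½(f(10) + f(34)) = ½(2.30259 + 3.52636) = 2.91447.
Integral + boundary = 75.7849.
Correction k=1: B_{2}/2! · (f^{(1)}(34) − f^{(1)}(10)) = 1/12 · (0.0294118 − 0.100000) = -0.00588235.
Partial sum through k=1: 75.7790.
Correction k=2: B_{4}/4! · (f^{(3)}(34) − f^{(3)}(10)) = −1/720 · (5.08854e-05 − 0.00200000) = 2.70710e-06.
Partial sum through k=2: 75.7790.
Correction k=3: B_{6}/6! · (f^{(5)}(34) − f^{(5)}(10)) = 1/30240 · (5.28222e-07 − 0.000240000) = -7.91904e-09.
Partial sum through k=3: 75.7790.
Correction k=4: B_{8}/8! · (f^{(7)}(34) − f^{(7)}(10)) = −1/1209600 · (1.37082e-08 − 7.20000e-05) = 5.95125e-11.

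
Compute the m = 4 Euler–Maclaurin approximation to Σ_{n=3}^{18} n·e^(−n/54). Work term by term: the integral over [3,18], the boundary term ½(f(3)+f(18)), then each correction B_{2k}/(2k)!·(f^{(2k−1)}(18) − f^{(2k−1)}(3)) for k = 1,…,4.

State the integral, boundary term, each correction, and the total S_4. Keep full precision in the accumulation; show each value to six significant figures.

S_4 ≈ 133.623

∫_3^18 x·e^(−x/54) dx evaluates to 125.790.
½[f(3) + f(18)] = ½[2.83788 + 12.8976] = 7.86772.
Integral + boundary = 133.657.
Order-1 term: 1/12 · (0.477688 − 0.893406) = -0.0346432.
Partial sum through k=1: 133.623.
Order-2 term: −1/720 · (0.000655264 − 0.000955187) = 4.16559e-07.
Partial sum through k=2: 133.623.
Order-3 term: 1/30240 · (3.93248e-07 − 5.50066e-07) = -5.18578e-12.
Partial sum through k=3: 133.623.
Order-4 term: −1/1209600 · (1.92655e-10 − 2.64940e-10) = 5.97590e-17.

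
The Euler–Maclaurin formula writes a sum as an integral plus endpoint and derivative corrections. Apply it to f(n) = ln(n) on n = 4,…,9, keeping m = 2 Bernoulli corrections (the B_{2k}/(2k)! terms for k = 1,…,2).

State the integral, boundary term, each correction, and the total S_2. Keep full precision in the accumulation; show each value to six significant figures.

S_2 ≈ 11.0101

The integral term ∫_4^9 ln(x) dx = 9.22984.
Boundary: ½(f(4) + f(9)) = ½(1.38629 + 2.19722) = 1.79176.
Integral + boundary = 11.0216.
Correction k=1: B_{2}/2! · (f^{(1)}(9) − f^{(1)}(4)) = 1/12 · (0.111111 − 0.250000) = -0.0115741.
Running total after k=1: 11.0100.
Correction k=2: B_{4}/4! · (f^{(3)}(9) − f^{(3)}(4)) = −1/720 · (0.00274348 − 0.0312500) = 3.95924e-05.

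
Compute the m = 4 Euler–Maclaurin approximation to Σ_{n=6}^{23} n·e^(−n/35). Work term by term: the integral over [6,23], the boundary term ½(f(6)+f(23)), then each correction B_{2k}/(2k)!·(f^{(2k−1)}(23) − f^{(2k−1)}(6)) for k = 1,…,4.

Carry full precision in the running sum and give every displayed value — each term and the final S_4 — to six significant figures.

Integral: ∫_6^23 x·e^(−x/35) dx = 156.721.
Boundary: ½(f(6) + f(23)) = ½(5.05476 + 11.9216) = 8.48818.
Running total after boundary: 165.209.
Order-1 term: 1/12 · (0.177713 − 0.698039) = -0.0433605.
Running total after k=1: 165.165.
Order-2 term: −1/720 · (0.000991325 − 0.00194527) = 1.32493e-06.
Running total after k=2: 165.165.
Order-3 term: 1/30240 · (1.50006e-06 − 2.71079e-06) = -4.00373e-11.
Running total after k=3: 165.165.
Order-4 term: −1/1209600 · (1.78848e-09 − 3.12947e-09) = 1.10863e-15.

S_4 ≈ 165.165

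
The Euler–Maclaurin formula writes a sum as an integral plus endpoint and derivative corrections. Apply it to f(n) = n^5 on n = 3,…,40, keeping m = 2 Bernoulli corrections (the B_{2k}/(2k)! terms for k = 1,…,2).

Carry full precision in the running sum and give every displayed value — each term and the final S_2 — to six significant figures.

S_2 ≈ 7.34933e+08

Integral: ∫_3^40 x^5 dx = 6.82667e+08.
Endpoint term: (f(3) + f(40))/2 = (243.000 + 1.02400e+08)/2 = 5.12001e+07.
Running total after boundary: 7.33867e+08.
Correction k=1: B_{2}/2! · (f^{(1)}(40) − f^{(1)}(3)) = 1/12 · (1.28000e+07 − 405.000) = 1.06663e+06.
Running total after k=1: 7.34933e+08.
Correction k=2: B_{4}/4! · (f^{(3)}(40) − f^{(3)}(3)) = −1/720 · (96000.0 − 540.000) = -132.583.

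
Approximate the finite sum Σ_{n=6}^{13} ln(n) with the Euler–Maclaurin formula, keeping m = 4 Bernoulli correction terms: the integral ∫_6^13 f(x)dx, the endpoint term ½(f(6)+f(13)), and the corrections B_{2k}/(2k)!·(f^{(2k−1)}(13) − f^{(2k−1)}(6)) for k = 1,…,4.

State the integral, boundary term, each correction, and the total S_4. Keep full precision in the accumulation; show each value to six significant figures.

The integral term ∫_6^13 ln(x) dx = 15.5938.
Boundary: ½(f(6) + f(13)) = ½(1.79176 + 2.56495) = 2.17835.
Integral + boundary = 17.7721.
k=1: B_{2}/(2)! × [f^{(1)}(13) − f^{(1)}(6)] = 1/12 × (0.0769231 − 0.166667) = -0.00747863.
After k=1: 17.7647.
k=2: B_{4}/(4)! × [f^{(3)}(13) − f^{(3)}(6)] = −1/720 × (0.000910332 − 0.00925926) = 1.15957e-05.
After k=2: 17.7647.
k=3: B_{6}/(6)! × [f^{(5)}(13) − f^{(5)}(6)] = 1/30240 × (6.46390e-05 − 0.00308642) = -9.99266e-08.
After k=3: 17.7647.
k=4: B_{8}/(8)! × [f^{(7)}(13) − f^{(7)}(6)] = −1/1209600 × (1.14744e-05 − 0.00257202) = 2.11685e-09.

S_4 ≈ 17.7647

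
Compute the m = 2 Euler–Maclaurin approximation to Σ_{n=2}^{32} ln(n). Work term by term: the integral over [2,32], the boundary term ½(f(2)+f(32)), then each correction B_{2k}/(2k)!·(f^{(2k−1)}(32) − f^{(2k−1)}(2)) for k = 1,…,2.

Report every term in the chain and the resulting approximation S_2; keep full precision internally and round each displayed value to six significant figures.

S_2 ≈ 81.5580

∫_2^32 ln(x) dx evaluates to 79.5173.
½[f(2) + f(32)] = ½[0.693147 + 3.46574] = 2.07944.
So far: 81.5967.
Correction k=1: B_{2}/2! · (f^{(1)}(32) − f^{(1)}(2)) = 1/12 · (0.0312500 − 0.500000) = -0.0390625.
Running total after k=1: 81.5576.
Correction k=2: B_{4}/4! · (f^{(3)}(32) − f^{(3)}(2)) = −1/720 · (6.10352e-05 − 0.250000) = 0.000347137.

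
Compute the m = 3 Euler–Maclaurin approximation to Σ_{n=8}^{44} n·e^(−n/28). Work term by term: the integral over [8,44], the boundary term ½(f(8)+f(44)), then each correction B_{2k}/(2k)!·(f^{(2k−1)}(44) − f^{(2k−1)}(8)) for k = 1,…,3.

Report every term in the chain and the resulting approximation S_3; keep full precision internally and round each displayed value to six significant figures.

S_3 ≈ 346.191

Integral: ∫_8^44 x·e^(−x/28) dx = 338.669.
Boundary: ½(f(8) + f(44)) = ½(6.01182 + 9.14092) = 7.57637.
Running total after boundary: 346.245.
Correction k=1: B_{2}/2! · (f^{(1)}(44) − f^{(1)}(8)) = 1/12 · (-0.118713 − 0.536769) = -0.0546236.
Running total after k=1: 346.191.
Correction k=2: B_{4}/4! · (f^{(3)}(44) − f^{(3)}(8)) = −1/720 · (0.000378550 − 0.00260169) = 3.08769e-06.
Running total after k=2: 346.191.
Correction k=3: B_{6}/6! · (f^{(5)}(44) − f^{(5)}(8)) = 1/30240 · (1.15883e-06 − 5.76368e-06) = -1.52277e-10.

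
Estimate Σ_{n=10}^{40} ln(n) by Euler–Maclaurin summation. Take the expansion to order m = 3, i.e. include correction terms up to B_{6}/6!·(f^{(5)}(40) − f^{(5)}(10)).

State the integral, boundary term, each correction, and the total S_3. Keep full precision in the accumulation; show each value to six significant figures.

S_3 ≈ 97.5188

The integral term ∫_10^40 ln(x) dx = 94.5293.
Boundary: ½(f(10) + f(40)) = ½(2.30259 + 3.68888) = 2.99573.
So far: 97.5251.
Correction k=1: B_{2}/2! · (f^{(1)}(40) − f^{(1)}(10)) = 1/12 · (0.0250000 − 0.100000) = -0.00625000.
Partial sum through k=1: 97.5188.
Correction k=2: B_{4}/4! · (f^{(3)}(40) − f^{(3)}(10)) = −1/720 · (3.12500e-05 − 0.00200000) = 2.73437e-06.
Partial sum through k=2: 97.5188.
Correction k=3: B_{6}/6! · (f^{(5)}(40) − f^{(5)}(10)) = 1/30240 · (2.34375e-07 − 0.000240000) = -7.92876e-09.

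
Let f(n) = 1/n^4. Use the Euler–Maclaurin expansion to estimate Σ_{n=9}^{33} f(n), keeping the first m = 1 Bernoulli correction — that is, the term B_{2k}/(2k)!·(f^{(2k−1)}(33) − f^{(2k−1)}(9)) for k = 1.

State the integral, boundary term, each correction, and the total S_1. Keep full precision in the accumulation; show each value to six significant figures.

The integral term ∫_9^33 1/x^4 dx = 0.000447972.
½[f(9) + f(33)] = ½[0.000152416 + 8.43226e-07] = 7.66295e-05.
Running total after boundary: 0.000524601.
Correction k=1: B_{2}/2! · (f^{(1)}(33) − f^{(1)}(9)) = 1/12 · (-1.02209e-07 − (-6.77404e-05)) = 5.63651e-06.

S_1 ≈ 0.000530238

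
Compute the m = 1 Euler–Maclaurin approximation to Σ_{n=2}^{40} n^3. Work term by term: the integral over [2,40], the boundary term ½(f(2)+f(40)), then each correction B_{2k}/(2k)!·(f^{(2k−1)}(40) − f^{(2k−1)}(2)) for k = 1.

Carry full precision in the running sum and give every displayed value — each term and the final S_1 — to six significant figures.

The integral term ∫_2^40 x^3 dx = 639996.
½[f(2) + f(40)] = ½[8.00000 + 64000.0] = 32004.0.
So far: 672000.
Correction k=1: B_{2}/2! · (f^{(1)}(40) − f^{(1)}(2)) = 1/12 · (4800.00 − 12.0000) = 399.000.

S_1 ≈ 672399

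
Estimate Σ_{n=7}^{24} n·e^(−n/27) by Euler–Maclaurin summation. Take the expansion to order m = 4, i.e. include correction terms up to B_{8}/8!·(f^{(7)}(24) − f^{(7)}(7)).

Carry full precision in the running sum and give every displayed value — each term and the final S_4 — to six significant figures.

Integral: ∫_7^24 x·e^(−x/27) dx = 142.248.
½[f(7) + f(24)] = ½[5.40136 + 9.86669] = 7.63403.
Integral + boundary = 149.882.
Order-1 term: 1/12 · (0.0456791 − 0.571573) = -0.0438245.
Partial sum through k=1: 149.838.
Order-2 term: −1/720 · (0.00119054 − 0.00290099) = 2.37562e-06.
Partial sum through k=2: 149.838.
Order-3 term: 1/30240 · (3.18027e-06 − 6.88329e-06) = -1.22454e-10.
Partial sum through k=3: 149.838.
Order-4 term: −1/1209600 · (6.48482e-09 − 1.34255e-08) = 5.73799e-15.

S_4 ≈ 149.838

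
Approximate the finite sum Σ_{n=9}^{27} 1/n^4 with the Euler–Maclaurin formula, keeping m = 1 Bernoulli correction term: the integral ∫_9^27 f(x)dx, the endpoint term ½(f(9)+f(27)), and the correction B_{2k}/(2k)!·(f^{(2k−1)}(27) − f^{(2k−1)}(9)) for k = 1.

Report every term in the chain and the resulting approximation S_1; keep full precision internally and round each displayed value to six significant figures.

S_1 ≈ 0.000523083

The integral term ∫_9^27 1/x^4 dx = 0.000440312.
Boundary: ½(f(9) + f(27)) = ½(0.000152416 + 1.88168e-06) = 7.71487e-05.
Running total after boundary: 0.000517461.
Correction k=1: B_{2}/2! · (f^{(1)}(27) − f^{(1)}(9)) = 1/12 · (-2.78767e-07 − (-6.77404e-05)) = 5.62180e-06.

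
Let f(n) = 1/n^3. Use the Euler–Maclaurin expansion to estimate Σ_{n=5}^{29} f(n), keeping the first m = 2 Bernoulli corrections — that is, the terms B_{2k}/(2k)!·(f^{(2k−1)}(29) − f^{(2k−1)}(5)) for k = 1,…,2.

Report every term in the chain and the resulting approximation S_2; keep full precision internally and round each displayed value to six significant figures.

Integral: ∫_5^29 1/x^3 dx = 0.0194055.
Boundary: ½(f(5) + f(29)) = ½(0.00800000 + 4.10021e-05) = 0.00402050.
So far: 0.0234260.
k=1: B_{2}/(2)! × [f^{(1)}(29) − f^{(1)}(5)] = 1/12 × (-4.24160e-06 − (-0.00480000)) = 0.000399647.
After k=1: 0.0238256.
k=2: B_{4}/(4)! × [f^{(3)}(29) − f^{(3)}(5)] = −1/720 × (-1.00870e-07 − (-0.00384000)) = -5.33319e-06.

S_2 ≈ 0.0238203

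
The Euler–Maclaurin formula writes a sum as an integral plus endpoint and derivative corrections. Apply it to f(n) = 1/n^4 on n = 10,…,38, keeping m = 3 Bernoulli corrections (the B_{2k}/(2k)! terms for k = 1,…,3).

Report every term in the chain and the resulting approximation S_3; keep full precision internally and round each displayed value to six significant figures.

The integral term ∫_10^38 1/x^4 dx = 0.000327259.
Boundary: ½(f(10) + f(38)) = ½(0.000100000 + 4.79585e-07) = 5.02398e-05.
Running total after boundary: 0.000377498.
Order-1 term: 1/12 · (-5.04826e-08 − (-4.00000e-05)) = 3.32913e-06.
Partial sum through k=1: 0.000380828.
Order-2 term: −1/720 · (-1.04881e-09 − (-1.20000e-05)) = -1.66652e-08.
Partial sum through k=2: 0.000380811.
Order-3 term: 1/30240 · (-4.06740e-11 − (-6.72000e-06)) = 2.22221e-10.

S_3 ≈ 0.000380811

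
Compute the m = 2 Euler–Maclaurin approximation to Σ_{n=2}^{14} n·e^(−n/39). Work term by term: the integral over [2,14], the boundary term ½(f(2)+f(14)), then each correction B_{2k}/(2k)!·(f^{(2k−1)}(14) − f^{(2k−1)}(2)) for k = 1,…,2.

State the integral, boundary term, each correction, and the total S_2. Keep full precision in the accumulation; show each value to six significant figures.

S_2 ≈ 81.2912

The integral term ∫_2^14 x·e^(−x/39) dx = 75.4903.
½[f(2) + f(14)] = ½[1.90002 + 9.77749] = 5.83876.
Running total after boundary: 81.3290.
k=1: B_{2}/(2)! × [f^{(1)}(14) − f^{(1)}(2)] = 1/12 × (0.447687 − 0.901292) = -0.0378004.
Partial sum through k=1: 81.2912.
k=2: B_{4}/(4)! × [f^{(3)}(14) − f^{(3)}(2)] = −1/720 × (0.00121267 − 0.00184176) = 8.73732e-07.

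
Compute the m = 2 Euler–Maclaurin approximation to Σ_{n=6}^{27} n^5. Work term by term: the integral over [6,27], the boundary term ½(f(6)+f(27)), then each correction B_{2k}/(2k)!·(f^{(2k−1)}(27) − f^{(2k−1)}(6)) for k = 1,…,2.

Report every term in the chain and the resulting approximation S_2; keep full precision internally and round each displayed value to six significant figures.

The integral term ∫_6^27 x^5 dx = 6.45623e+07.
Endpoint term: (f(6) + f(27))/2 = (7776.00 + 1.43489e+07)/2 = 7.17834e+06.
Running total after boundary: 7.17406e+07.
Order-1 term: 1/12 · (2.65720e+06 − 6480.00) = 220894.
After k=1: 7.19615e+07.
Order-2 term: −1/720 · (43740.0 − 2160.00) = -57.7500.

S_2 ≈ 7.19615e+07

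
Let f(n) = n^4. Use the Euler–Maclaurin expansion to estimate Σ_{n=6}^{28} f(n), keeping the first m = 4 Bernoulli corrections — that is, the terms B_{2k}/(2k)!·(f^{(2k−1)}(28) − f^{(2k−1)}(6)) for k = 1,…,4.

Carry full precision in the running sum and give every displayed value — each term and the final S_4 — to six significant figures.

S_4 ≈ 3.75574e+06

The integral term ∫_6^28 x^4 dx = 3.44052e+06.
Boundary: ½(f(6) + f(28)) = ½(1296.00 + 614656) = 307976.
Integral + boundary = 3.74849e+06.
k=1: B_{2}/(2)! × [f^{(1)}(28) − f^{(1)}(6)] = 1/12 × (87808.0 − 864.000) = 7245.33.
Partial sum through k=1: 3.75574e+06.
k=2: B_{4}/(4)! × [f^{(3)}(28) − f^{(3)}(6)] = −1/720 × (672.000 − 144.000) = -0.733333.
Partial sum through k=2: 3.75574e+06.
k=3: B_{6}/(6)! × [f^{(5)}(28) − f^{(5)}(6)] = 1/30240 × (0.00000 − 0.00000) = 0.00000.
Partial sum through k=3: 3.75574e+06.
k=4: B_{8}/(8)! × [f^{(7)}(28) − f^{(7)}(6)] = −1/1209600 × (0.00000 − 0.00000) = 0.00000.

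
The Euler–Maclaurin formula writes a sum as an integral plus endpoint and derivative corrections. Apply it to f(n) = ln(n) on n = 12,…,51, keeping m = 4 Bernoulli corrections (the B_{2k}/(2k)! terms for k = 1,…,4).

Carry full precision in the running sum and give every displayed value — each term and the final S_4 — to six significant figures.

∫_12^51 ln(x) dx evaluates to 131.704.
Endpoint term: (f(12) + f(51))/2 = (2.48491 + 3.93183)/2 = 3.20837.
So far: 134.913.
k=1: B_{2}/(2)! × [f^{(1)}(51) − f^{(1)}(12)] = 1/12 × (0.0196078 − 0.0833333) = -0.00531046.
Running total after k=1: 134.907.
k=2: B_{4}/(4)! × [f^{(3)}(51) − f^{(3)}(12)] = −1/720 × (1.50772e-05 − 0.00115741) = 1.58657e-06.
Running total after k=2: 134.907.
k=3: B_{6}/(6)! × [f^{(5)}(51) − f^{(5)}(12)] = 1/30240 × (6.95601e-08 − 9.64506e-05) = -3.18720e-09.
Running total after k=3: 134.907.
k=4: B_{8}/(8)! × [f^{(7)}(51) − f^{(7)}(12)] = −1/1209600 × (8.02308e-10 − 2.00939e-05) = 1.66113e-11.

S_4 ≈ 134.907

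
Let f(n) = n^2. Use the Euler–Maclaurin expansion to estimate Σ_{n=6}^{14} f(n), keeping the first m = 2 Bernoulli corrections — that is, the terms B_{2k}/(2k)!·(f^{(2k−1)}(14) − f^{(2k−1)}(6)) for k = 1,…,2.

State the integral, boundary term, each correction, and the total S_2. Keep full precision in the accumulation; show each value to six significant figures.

The integral term ∫_6^14 x^2 dx = 842.667.
½[f(6) + f(14)] = ½[36.0000 + 196.000] = 116.000.
So far: 958.667.
Order-1 term: 1/12 · (28.0000 − 12.0000) = 1.33333.
Running total after k=1: 960.000.
Order-2 term: −1/720 · (0.00000 − 0.00000) = 0.00000.

S_2 ≈ 960.000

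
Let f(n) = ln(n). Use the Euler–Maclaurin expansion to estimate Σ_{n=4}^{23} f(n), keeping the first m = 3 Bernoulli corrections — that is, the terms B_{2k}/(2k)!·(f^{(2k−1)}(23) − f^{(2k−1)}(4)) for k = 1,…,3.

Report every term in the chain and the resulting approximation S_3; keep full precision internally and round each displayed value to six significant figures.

∫_4^23 ln(x) dx evaluates to 47.5712.
Boundary: ½(f(4) + f(23)) = ½(1.38629 + 3.13549) = 2.26089.
Integral + boundary = 49.8321.
k=1: B_{2}/(2)! × [f^{(1)}(23) − f^{(1)}(4)] = 1/12 × (0.0434783 − 0.250000) = -0.0172101.
After k=1: 49.8149.
k=2: B_{4}/(4)! × [f^{(3)}(23) − f^{(3)}(4)] = −1/720 × (0.000164379 − 0.0312500) = 4.31745e-05.
After k=2: 49.8149.
k=3: B_{6}/(6)! × [f^{(5)}(23) − f^{(5)}(4)] = 1/30240 × (3.72883e-06 − 0.0234375) = -7.74926e-07.

S_3 ≈ 49.8149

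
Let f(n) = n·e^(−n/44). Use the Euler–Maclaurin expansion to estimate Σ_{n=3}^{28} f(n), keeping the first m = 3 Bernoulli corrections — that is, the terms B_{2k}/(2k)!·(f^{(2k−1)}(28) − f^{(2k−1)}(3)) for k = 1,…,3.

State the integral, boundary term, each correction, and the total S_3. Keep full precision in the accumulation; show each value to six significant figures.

S_3 ≈ 263.905

∫_3^28 x·e^(−x/44) dx evaluates to 255.152.
Endpoint term: (f(3) + f(28))/2 = (2.80227 + 14.8180)/2 = 8.81012.
So far: 263.962.
Order-1 term: 1/12 · (0.192441 − 0.870403) = -0.0564968.
Running total after k=1: 263.905.
Order-2 term: −1/720 · (0.000646109 − 0.00141456) = 1.06729e-06.
Running total after k=2: 263.905.
Order-3 term: 1/30240 · (6.16125e-07 − 1.22909e-06) = -2.02702e-11.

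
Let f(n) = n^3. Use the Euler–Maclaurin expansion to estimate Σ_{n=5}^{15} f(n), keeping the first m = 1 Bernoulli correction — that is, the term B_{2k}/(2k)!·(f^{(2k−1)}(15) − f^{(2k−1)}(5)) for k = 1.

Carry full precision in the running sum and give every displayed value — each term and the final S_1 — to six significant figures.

S_1 ≈ 14300.0

∫_5^15 x^3 dx evaluates to 12500.0.
Boundary: ½(f(5) + f(15)) = ½(125.000 + 3375.00) = 1750.00.
Running total after boundary: 14250.0.
Correction k=1: B_{2}/2! · (f^{(1)}(15) − f^{(1)}(5)) = 1/12 · (675.000 − 75.0000) = 50.0000.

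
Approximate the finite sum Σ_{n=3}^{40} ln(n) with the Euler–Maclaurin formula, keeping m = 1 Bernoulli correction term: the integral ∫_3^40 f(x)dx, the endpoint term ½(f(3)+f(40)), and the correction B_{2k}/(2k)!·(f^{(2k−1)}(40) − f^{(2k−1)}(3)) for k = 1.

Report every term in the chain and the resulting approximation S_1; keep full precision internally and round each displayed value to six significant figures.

The integral term ∫_3^40 ln(x) dx = 107.259.
½[f(3) + f(40)] = ½[1.09861 + 3.68888] = 2.39375.
Integral + boundary = 109.653.
Correction k=1: B_{2}/2! · (f^{(1)}(40) − f^{(1)}(3)) = 1/12 · (0.0250000 − 0.333333) = -0.0256944.

S_1 ≈ 109.627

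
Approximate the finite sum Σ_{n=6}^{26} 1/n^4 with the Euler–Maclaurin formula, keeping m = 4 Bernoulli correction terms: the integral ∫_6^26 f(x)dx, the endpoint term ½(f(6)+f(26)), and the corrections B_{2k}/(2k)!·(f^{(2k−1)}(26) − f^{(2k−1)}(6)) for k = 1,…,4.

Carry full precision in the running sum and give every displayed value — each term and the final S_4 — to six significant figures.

The integral term ∫_6^26 1/x^4 dx = 0.00152424.
Endpoint term: (f(6) + f(26))/2 = (0.000771605 + 2.18830e-06)/2 = 0.000386897.
So far: 0.00191114.
Correction k=1: B_{2}/2! · (f^{(1)}(26) − f^{(1)}(6)) = 1/12 · (-3.36661e-07 − (-0.000514403)) = 4.28389e-05.
Running total after k=1: 0.00195398.
Correction k=2: B_{4}/4! · (f^{(3)}(26) − f^{(3)}(6)) = −1/720 · (-1.49406e-08 − (-0.000428669)) = -5.95353e-07.
Running total after k=2: 0.00195338.
Correction k=3: B_{6}/6! · (f^{(5)}(26) − f^{(5)}(6)) = 1/30240 · (-1.23768e-09 − (-0.000666819)) = 2.20509e-08.
Running total after k=3: 0.00195341.
Correction k=4: B_{8}/8! · (f^{(7)}(26) − f^{(7)}(6)) = −1/1209600 · (-1.64780e-10 − (-0.00166705)) = -1.37818e-09.

S_4 ≈ 0.00195341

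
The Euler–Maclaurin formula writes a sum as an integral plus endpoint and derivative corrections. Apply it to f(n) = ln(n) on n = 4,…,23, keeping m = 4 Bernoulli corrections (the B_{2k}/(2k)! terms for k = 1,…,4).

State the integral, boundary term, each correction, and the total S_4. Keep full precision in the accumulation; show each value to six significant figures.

S_4 ≈ 49.8149

The integral term ∫_4^23 ln(x) dx = 47.5712.
Endpoint term: (f(4) + f(23))/2 = (1.38629 + 3.13549)/2 = 2.26089.
Integral + boundary = 49.8321.
k=1: B_{2}/(2)! × [f^{(1)}(23) − f^{(1)}(4)] = 1/12 × (0.0434783 − 0.250000) = -0.0172101.
Running total after k=1: 49.8149.
k=2: B_{4}/(4)! × [f^{(3)}(23) − f^{(3)}(4)] = −1/720 × (0.000164379 − 0.0312500) = 4.31745e-05.
Running total after k=2: 49.8149.
k=3: B_{6}/(6)! × [f^{(5)}(23) − f^{(5)}(4)] = 1/30240 × (3.72883e-06 − 0.0234375) = -7.74926e-07.
Running total after k=3: 49.8149.
k=4: B_{8}/(8)! × [f^{(7)}(23) − f^{(7)}(4)] = −1/1209600 × (2.11465e-07 − 0.0439453) = 3.63303e-08.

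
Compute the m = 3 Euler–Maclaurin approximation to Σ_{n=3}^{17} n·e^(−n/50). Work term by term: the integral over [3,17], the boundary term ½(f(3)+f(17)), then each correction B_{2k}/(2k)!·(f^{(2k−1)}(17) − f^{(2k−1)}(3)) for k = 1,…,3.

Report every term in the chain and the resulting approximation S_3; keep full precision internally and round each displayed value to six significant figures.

S_3 ≈ 118.674

∫_3^17 x·e^(−x/50) dx evaluates to 111.245.
Endpoint term: (f(3) + f(17))/2 = (2.82529 + 12.1001)/2 = 7.46269.
Integral + boundary = 118.708.
Order-1 term: 1/12 · (0.469768 − 0.885259) = -0.0346242.
Running total after k=1: 118.674.
Order-2 term: −1/720 · (0.000757324 − 0.00110752) = 4.86377e-07.
Running total after k=2: 118.674.
Order-3 term: 1/30240 · (5.30696e-07 − 7.44371e-07) = -7.06596e-12.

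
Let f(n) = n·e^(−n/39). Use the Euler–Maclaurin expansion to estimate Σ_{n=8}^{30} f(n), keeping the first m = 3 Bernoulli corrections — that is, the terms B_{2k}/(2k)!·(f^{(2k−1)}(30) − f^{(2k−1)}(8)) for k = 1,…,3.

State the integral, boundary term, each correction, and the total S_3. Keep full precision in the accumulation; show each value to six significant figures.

S_3 ≈ 256.294

∫_8^30 x·e^(−x/39) dx evaluates to 246.130.
½[f(8) + f(30)] = ½[6.51634 + 13.9011] = 10.2087.
Running total after boundary: 256.339.
Correction k=1: B_{2}/2! · (f^{(1)}(30) − f^{(1)}(8)) = 1/12 · (0.106931 − 0.647457) = -0.0450438.
Partial sum through k=1: 256.294.
Correction k=2: B_{4}/4! · (f^{(3)}(30) − f^{(3)}(8)) = −1/720 · (0.000679599 − 0.00149674) = 1.13492e-06.
Partial sum through k=2: 256.294.
Correction k=3: B_{6}/6! · (f^{(5)}(30) − f^{(5)}(8)) = 1/30240 · (8.47400e-07 − 1.68823e-06) = -2.78054e-11.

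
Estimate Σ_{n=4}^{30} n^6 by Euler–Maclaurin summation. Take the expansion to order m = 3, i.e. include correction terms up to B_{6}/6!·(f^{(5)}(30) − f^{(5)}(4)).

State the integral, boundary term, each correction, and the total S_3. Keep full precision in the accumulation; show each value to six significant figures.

The integral term ∫_4^30 x^6 dx = 3.12428e+09.
½[f(4) + f(30)] = ½[4096.00 + 7.29000e+08] = 3.64502e+08.
Integral + boundary = 3.48879e+09.
k=1: B_{2}/(2)! × [f^{(1)}(30) − f^{(1)}(4)] = 1/12 × (1.45800e+08 − 6144.00) = 1.21495e+07.
Partial sum through k=1: 3.50093e+09.
k=2: B_{4}/(4)! × [f^{(3)}(30) − f^{(3)}(4)] = −1/720 × (3.24000e+06 − 7680.00) = -4489.33.
Partial sum through k=2: 3.50093e+09.
k=3: B_{6}/(6)! × [f^{(5)}(30) − f^{(5)}(4)] = 1/30240 × (21600.0 − 2880.00) = 0.619048.

S_3 ≈ 3.50093e+09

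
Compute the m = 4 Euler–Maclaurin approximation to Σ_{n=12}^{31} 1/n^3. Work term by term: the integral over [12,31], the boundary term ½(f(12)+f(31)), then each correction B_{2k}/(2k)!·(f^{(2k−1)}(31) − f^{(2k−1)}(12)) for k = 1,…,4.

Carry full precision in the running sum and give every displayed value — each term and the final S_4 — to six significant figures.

∫_12^31 1/x^3 dx evaluates to 0.00295193.
Endpoint term: (f(12) + f(31))/2 = (0.000578704 + 3.35672e-05)/2 = 0.000306135.
Running total after boundary: 0.00325807.
Correction k=1: B_{2}/2! · (f^{(1)}(31) − f^{(1)}(12)) = 1/12 · (-3.24844e-06 − (-0.000144676)) = 1.17856e-05.
Running total after k=1: 0.00326985.
Correction k=2: B_{4}/4! · (f^{(3)}(31) − f^{(3)}(12)) = −1/720 · (-6.76054e-08 − (-2.00939e-05)) = -2.78143e-08.
Running total after k=2: 0.00326982.
Correction k=3: B_{6}/6! · (f^{(5)}(31) − f^{(5)}(12)) = 1/30240 · (-2.95466e-09 − (-5.86071e-06)) = 1.93709e-10.
Running total after k=3: 0.00326982.
Correction k=4: B_{8}/8! · (f^{(7)}(31) − f^{(7)}(12)) = −1/1209600 · (-2.21369e-10 − (-2.93036e-06)) = -2.42240e-12.

S_4 ≈ 0.00326982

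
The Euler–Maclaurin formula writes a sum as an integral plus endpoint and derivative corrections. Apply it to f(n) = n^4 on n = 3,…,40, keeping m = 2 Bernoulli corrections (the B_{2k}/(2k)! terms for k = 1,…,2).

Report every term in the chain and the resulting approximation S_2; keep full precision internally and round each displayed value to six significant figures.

Integral: ∫_3^40 x^4 dx = 2.04800e+07.
½[f(3) + f(40)] = ½[81.0000 + 2.56000e+06] = 1.28004e+06.
So far: 2.17600e+07.
Order-1 term: 1/12 · (256000 − 108.000) = 21324.3.
Partial sum through k=1: 2.17813e+07.
Order-2 term: −1/720 · (960.000 − 72.0000) = -1.23333.

S_2 ≈ 2.17813e+07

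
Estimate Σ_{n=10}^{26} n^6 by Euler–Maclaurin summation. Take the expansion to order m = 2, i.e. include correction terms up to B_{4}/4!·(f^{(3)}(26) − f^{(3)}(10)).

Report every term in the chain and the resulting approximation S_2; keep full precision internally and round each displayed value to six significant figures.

S_2 ≈ 1.30682e+09

∫_10^26 x^6 dx evaluates to 1.14597e+09.
Endpoint term: (f(10) + f(26))/2 = (1.00000e+06 + 3.08916e+08)/2 = 1.54958e+08.
So far: 1.30093e+09.
k=1: B_{2}/(2)! × [f^{(1)}(26) − f^{(1)}(10)] = 1/12 × (7.12883e+07 − 600000) = 5.89069e+06.
Running total after k=1: 1.30682e+09.
k=2: B_{4}/(4)! × [f^{(3)}(26) − f^{(3)}(10)] = −1/720 × (2.10912e+06 − 120000) = -2762.67.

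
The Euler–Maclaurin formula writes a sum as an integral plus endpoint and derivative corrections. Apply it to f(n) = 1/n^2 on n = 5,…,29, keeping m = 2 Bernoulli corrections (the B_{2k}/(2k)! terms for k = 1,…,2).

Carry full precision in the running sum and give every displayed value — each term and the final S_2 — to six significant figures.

Integral: ∫_5^29 1/x^2 dx = 0.165517.
Boundary: ½(f(5) + f(29)) = ½(0.0400000 + 0.00118906) = 0.0205945.
Running total after boundary: 0.186112.
Order-1 term: 1/12 · (-8.20042e-05 − (-0.0160000)) = 0.00132650.
Running total after k=1: 0.187438.
Order-2 term: −1/720 · (-1.17010e-06 − (-0.00768000)) = -1.06650e-05.

S_2 ≈ 0.187428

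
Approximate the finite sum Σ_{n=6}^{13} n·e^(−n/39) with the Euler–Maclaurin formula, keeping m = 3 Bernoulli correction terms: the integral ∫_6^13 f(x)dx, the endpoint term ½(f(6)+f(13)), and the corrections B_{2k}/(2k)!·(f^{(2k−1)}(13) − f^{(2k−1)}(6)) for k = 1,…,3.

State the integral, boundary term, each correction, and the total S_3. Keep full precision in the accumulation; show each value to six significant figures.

Integral: ∫_6^13 x·e^(−x/39) dx = 51.6184.
Endpoint term: (f(6) + f(13))/2 = (5.14442 + 9.31491)/2 = 7.22967.
Integral + boundary = 58.8480.
k=1: B_{2}/(2)! × [f^{(1)}(13) − f^{(1)}(6)] = 1/12 × (0.477688 − 0.725496) = -0.0206507.
After k=1: 58.8274.
k=2: B_{4}/(4)! × [f^{(3)}(13) − f^{(3)}(6)] = −1/720 × (0.00125625 − 0.00160441) = 4.83557e-07.
After k=2: 58.8274.
k=3: B_{6}/(6)! × [f^{(5)}(13) − f^{(5)}(6)] = 1/30240 × (1.44538e-06 − 1.79607e-06) = -1.15969e-11.

S_3 ≈ 58.8274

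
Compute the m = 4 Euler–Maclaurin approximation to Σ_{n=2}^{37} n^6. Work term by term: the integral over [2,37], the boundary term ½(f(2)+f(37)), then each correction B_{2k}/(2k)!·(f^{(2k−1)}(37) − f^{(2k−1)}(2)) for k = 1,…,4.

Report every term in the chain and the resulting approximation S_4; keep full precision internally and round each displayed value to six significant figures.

S_4 ≈ 1.48792e+10

∫_2^37 x^6 dx evaluates to 1.35617e+10.
Boundary: ½(f(2) + f(37)) = ½(64.0000 + 2.56573e+09) = 1.28286e+09.
So far: 1.48446e+10.
Correction k=1: B_{2}/2! · (f^{(1)}(37) − f^{(1)}(2)) = 1/12 · (4.16064e+08 − 192.000) = 3.46720e+07.
Partial sum through k=1: 1.48792e+10.
Correction k=2: B_{4}/4! · (f^{(3)}(37) − f^{(3)}(2)) = −1/720 · (6.07836e+06 − 960.000) = -8440.83.
Partial sum through k=2: 1.48792e+10.
Correction k=3: B_{6}/6! · (f^{(5)}(37) − f^{(5)}(2)) = 1/30240 · (26640.0 − 1440.00) = 0.833333.
Partial sum through k=3: 1.48792e+10.
Correction k=4: B_{8}/8! · (f^{(7)}(37) − f^{(7)}(2)) = −1/1209600 · (0.00000 − 0.00000) = 0.00000.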